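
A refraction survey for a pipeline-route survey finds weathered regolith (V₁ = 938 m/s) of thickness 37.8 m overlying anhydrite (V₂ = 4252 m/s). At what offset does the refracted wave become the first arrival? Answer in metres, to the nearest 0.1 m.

94.6 m

x_cross = 2h·√((V₂+V₁)/(V₂−V₁)).
(V₂+V₁)/(V₂−V₁) = (4252+938)/(4252−938) = 1.5661; √ = 1.2514.
x_cross = 2·37.8·1.2514 = 94.61 m.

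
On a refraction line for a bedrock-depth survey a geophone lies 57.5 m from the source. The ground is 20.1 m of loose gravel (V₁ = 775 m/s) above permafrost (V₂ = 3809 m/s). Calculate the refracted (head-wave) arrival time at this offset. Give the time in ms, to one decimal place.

θ_c = arcsin(V₁/V₂) = arcsin(775/3809) = 11.74°, cos θ_c = 0.9791.
Intercept time tᵢ = 2h cos θ_c / V₁ = 2·20.1·0.9791/775 = 0.05079 s.
t = x/V₂ + tᵢ = 57.5/3809 + 0.05079 = 0.06588 s.

65.9 ms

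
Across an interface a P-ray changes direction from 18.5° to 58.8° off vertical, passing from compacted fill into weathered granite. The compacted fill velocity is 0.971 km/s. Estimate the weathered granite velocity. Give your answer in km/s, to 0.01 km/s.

2.62 km/s

sin 18.5° = 0.3173; sin 58.8° = 0.8554.
V₂ = V₁·(sin θ₂/sin θ₁) = 0.971·(0.8554/0.3173) = 2.62 km/s.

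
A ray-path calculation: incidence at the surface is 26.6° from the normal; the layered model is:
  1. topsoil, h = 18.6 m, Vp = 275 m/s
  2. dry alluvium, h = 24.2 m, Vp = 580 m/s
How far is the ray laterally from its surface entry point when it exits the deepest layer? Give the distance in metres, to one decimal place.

78.8 m

Ray parameter p = sin 26.6° / 275 m/s = 1.6282e-03 s/m.
Layer 1: θ = 26.60°; offset = 18.6·tan 26.60° = 9.314 m.
Layer 2: sin θ = p·580 = 0.9444 → θ = 70.80°; offset = 24.2·tan 70.80° = 69.485 m.
Total horizontal offset = 78.799 m.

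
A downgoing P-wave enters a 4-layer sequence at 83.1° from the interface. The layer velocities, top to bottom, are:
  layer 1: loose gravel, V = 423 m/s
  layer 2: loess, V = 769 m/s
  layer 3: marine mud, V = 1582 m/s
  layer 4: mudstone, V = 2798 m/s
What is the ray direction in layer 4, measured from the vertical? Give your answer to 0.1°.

From the normal: θ₁ = 90° − 83.1° = 6.9°.
Snell's law across each interface conserves sin θ / V, so sin θ_4 = V_4·sin θ₁/V₁.
sin θ_4 = 2798 × sin 6.9° / 423 = 0.7947.
θ_4 = 52.62° from the vertical.

52.6°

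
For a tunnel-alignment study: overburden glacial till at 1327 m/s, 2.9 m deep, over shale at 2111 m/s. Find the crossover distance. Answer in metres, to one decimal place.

θ_c = arcsin(1327/2111) = 38.95°, so cos θ_c = 0.7777 and tᵢ = 2h cos θ_c/V₁ = 0.0034 s.
At crossover x/V₁ = x/V₂ + tᵢ ⇒ x = tᵢ/(1/V₁ − 1/V₂) = 0.00340/(7.5358e-04 − 4.7371e-04) = 12.15 m.

12.1 m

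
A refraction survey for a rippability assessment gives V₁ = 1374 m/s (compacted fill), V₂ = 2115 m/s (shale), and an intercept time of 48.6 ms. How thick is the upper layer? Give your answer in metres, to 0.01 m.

θ_c = arcsin(1374/2115) = 40.51°; cos θ_c = 0.7602.
tᵢ = 2h cos θ_c/V₁ ⇒ h = tᵢ·V₁/(2 cos θ_c) = 0.0486·1374/(2·0.7602) = 43.92 m.

43.92 m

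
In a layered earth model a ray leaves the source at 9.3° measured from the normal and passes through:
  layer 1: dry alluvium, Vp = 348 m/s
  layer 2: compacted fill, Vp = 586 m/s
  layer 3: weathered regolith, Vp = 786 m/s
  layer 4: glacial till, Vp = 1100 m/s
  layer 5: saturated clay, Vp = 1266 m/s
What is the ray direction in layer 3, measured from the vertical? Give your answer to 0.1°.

21.4°

Ray parameter p = sin 9.3° / 348 = 4.6438e-04 s/m.
sin θ_3 = p·V_3 = 4.6438e-04 × 786 = 0.3650.
θ_3 = 21.41° from the vertical.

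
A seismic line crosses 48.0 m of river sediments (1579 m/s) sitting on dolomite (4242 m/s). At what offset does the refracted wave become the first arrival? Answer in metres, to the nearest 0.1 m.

x_cross = 2h·√((V₂+V₁)/(V₂−V₁)).
(V₂+V₁)/(V₂−V₁) = (4242+1579)/(4242−1579) = 2.1859; √ = 1.4785.
x_cross = 2·48.0·1.4785 = 141.93 m.

141.9 m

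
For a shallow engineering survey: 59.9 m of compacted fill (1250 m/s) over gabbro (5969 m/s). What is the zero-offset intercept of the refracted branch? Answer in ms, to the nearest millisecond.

tᵢ = 2h·√(V₂²−V₁²)/(V₁V₂).
√(V₂²−V₁²) = √(5969²−1250²) = 5836.6 m/s.
tᵢ = 2·59.9·5836.6/(1250·5969) = 0.09371 s.

94 ms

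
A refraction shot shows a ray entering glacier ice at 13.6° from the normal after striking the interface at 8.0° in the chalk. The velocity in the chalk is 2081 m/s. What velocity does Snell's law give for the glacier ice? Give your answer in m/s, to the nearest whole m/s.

3516 m/s

Snell's law: sin 8.0°/V₁ = sin 13.6°/V₂.
V₂ = V₁·sin 13.6°/sin 8.0° = 2081 × 1.6896 = 3515.99 m/s.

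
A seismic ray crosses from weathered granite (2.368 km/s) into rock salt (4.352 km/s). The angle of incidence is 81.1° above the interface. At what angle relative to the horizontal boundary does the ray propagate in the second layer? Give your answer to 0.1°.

Angle from the normal: 90° − 81.1° = 8.9°.
Snell's law: sin θ₂ = (V₂/V₁)·sin θ₁ = (4.352/2.368)·sin 8.9° = 0.2843.
θ₂ = sin⁻¹(0.2843) = 16.52° (from vertical).
From the interface: 90° − 16.52° = 73.48°.

73.5°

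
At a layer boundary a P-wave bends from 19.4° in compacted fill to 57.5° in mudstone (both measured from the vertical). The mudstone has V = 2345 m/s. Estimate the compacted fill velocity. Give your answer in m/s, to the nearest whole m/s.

Snell's law: sin 19.4°/V₁ = sin 57.5°/V₂.
V₁ = V₂·sin 19.4°/sin 57.5° = 2345 × 0.3938 = 923.55 m/s.

924 m/s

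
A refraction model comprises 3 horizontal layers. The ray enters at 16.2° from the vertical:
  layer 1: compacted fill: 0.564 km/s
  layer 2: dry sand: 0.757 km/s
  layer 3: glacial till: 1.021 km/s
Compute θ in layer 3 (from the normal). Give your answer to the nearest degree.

30°

Snell's law across each interface conserves sin θ / V, so sin θ_3 = V_3·sin θ₁/V₁.
sin θ_3 = 1.021 × sin 16.2° / 0.564 = 0.5051.
θ_3 = arcsin 0.5051 = 30.33°.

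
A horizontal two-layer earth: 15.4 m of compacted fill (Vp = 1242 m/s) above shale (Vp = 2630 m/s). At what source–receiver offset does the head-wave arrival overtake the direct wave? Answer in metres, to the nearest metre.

θ_c = arcsin(1242/2630) = 28.18°, so cos θ_c = 0.8815 and tᵢ = 2h cos θ_c/V₁ = 0.0219 s.
At crossover x/V₁ = x/V₂ + tᵢ ⇒ x = tᵢ/(1/V₁ − 1/V₂) = 0.02186/(8.0515e-04 − 3.8023e-04) = 51.44 m.

51 m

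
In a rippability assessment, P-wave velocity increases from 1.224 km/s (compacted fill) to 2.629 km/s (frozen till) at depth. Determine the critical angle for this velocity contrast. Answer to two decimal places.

At critical incidence the refracted ray runs along the interface (θ₂ = 90°), so sin θ_c = V₁/V₂.
θ_c = arcsin(1.224/2.629) = arcsin 0.4656 = 27.75°.

27.75°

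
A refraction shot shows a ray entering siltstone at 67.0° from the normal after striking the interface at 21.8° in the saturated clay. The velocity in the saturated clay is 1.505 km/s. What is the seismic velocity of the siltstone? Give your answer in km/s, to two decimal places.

3.73 km/s

sin 21.8° = 0.3714; sin 67.0° = 0.9205.
V₂ = V₁·(sin θ₂/sin θ₁) = 1.505·(0.9205/0.3714) = 3.73 km/s.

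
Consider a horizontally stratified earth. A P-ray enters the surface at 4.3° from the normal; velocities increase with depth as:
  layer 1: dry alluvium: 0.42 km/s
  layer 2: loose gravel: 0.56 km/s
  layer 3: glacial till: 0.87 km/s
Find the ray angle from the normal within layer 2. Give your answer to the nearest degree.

6°

Snell's law across each interface conserves sin θ / V, so sin θ_2 = V_2·sin θ₁/V₁.
sin θ_2 = 0.56 × sin 4.3° / 0.42 = 0.1000.
θ_2 = arcsin 0.1000 = 5.74°.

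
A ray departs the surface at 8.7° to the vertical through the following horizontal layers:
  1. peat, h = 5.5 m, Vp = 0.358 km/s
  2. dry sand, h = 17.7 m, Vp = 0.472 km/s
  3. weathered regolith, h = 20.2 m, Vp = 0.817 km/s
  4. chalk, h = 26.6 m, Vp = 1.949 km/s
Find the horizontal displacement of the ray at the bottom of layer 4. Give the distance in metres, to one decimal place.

50.5 m

Apply Snell's law at each interface; in layer i the horizontal offset is hᵢ·tan θᵢ.
Layer 1: θ = 8.70°; offset = 5.5·tan 8.70° = 0.842 m.
Layer 2: sin θ = 0.472·sin 8.7°/0.358 = 0.1994, θ = 11.50°; offset = 17.7·tan 11.50° = 3.602 m.
Layer 3: sin θ = 0.817·sin 8.7°/0.358 = 0.3452, θ = 20.19°; offset = 20.2·tan 20.19° = 7.430 m.
Layer 4: sin θ = 1.949·sin 8.7°/0.358 = 0.8235, θ = 55.44°; offset = 26.6·tan 55.44° = 38.609 m.
Summing the layer offsets gives 50.483 m.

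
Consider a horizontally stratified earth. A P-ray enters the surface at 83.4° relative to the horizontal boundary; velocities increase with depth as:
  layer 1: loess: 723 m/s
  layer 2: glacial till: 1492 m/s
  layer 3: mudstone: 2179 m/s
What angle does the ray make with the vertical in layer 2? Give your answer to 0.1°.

13.7°

From the normal: θ₁ = 90° − 83.4° = 6.6°.
Ray parameter p = sin 6.6° / 723 = 1.5897e-04 s/m.
sin θ_2 = p·V_2 = 1.5897e-04 × 1492 = 0.2372.
θ_2 = arcsin 0.2372 = 13.72°.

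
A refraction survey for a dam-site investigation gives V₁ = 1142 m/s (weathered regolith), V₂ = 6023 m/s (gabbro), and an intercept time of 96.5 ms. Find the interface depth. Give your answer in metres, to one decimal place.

56.1 m

θ_c = arcsin(1142/6023) = 10.93°; cos θ_c = 0.9819.
tᵢ = 2h cos θ_c/V₁ ⇒ h = tᵢ·V₁/(2 cos θ_c) = 0.0965·1142/(2·0.9819) = 56.12 m.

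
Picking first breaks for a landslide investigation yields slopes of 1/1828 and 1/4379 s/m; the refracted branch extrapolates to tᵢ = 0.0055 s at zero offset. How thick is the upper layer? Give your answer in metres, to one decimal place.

5.5 m

θ_c = arcsin(1828/4379) = 24.67°; cos θ_c = 0.9087.
tᵢ = 2h cos θ_c/V₁ ⇒ h = tᵢ·V₁/(2 cos θ_c) = 0.0055·1828/(2·0.9087) = 5.53 m.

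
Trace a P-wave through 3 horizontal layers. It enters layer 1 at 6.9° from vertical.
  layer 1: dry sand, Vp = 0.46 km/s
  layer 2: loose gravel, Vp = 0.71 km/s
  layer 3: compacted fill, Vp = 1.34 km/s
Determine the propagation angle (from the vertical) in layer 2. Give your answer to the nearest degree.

Ray parameter p = sin 6.9° / 0.46 = 2.6117e-01 s/km.
sin θ_2 = p·V_2 = 2.6117e-01 × 0.71 = 0.1854.
θ_2 = arcsin 0.1854 = 10.69°.

11°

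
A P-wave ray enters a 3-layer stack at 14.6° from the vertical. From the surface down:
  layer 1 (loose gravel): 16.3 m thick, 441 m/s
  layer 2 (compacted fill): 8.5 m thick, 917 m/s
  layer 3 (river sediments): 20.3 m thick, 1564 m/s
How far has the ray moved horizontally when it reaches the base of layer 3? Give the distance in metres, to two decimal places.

p = sin θ₁/V₁ = sin 14.6°/441 = 5.7159e-04 s/m is conserved through the stack.
Layer 1: θ = 14.60°; offset = 16.3·tan 14.60° = 4.2458 m.
Layer 2: sin θ = p·917 = 0.5241 → θ = 31.61°; offset = 8.5·tan 31.61° = 5.2314 m.
Layer 3: sin θ = p·1564 = 0.8940 → θ = 63.38°; offset = 20.3·tan 63.38° = 40.4944 m.
Total horizontal offset = 49.9716 m.

49.97 m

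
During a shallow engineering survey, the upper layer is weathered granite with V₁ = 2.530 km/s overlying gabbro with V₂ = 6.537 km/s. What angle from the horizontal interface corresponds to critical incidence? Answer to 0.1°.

67.2°

Critical incidence: sin θ_c = V₁/V₂ = 2.530/6.537 = 0.3870.
θ_c = arcsin 0.3870 = 22.77°.
Measured from the interface: 90° − 22.77° = 67.23°.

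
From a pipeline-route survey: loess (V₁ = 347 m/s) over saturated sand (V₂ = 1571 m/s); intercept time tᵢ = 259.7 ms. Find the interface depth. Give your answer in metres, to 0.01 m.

46.20 m

h = tᵢ·V₁·V₂ / (2·√(V₂²−V₁²)).
√(V₂²−V₁²) = √(1571² − 347²) = 1532.2 m/s.
h = 0.2597 s × 347 × 1571 / (2 × 1532.2) = 46.20 m.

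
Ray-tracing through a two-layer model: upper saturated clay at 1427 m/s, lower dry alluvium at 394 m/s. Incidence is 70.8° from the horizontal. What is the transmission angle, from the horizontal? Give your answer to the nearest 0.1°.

Angle from the normal: 90° − 70.8° = 19.2°.
Snell's law: sin θ₂ = (V₂/V₁)·sin θ₁ = (394/1427)·sin 19.2° = 0.0908.
θ₂ = arcsin 0.0908 = 5.21° from the normal.
From the interface: 90° − 5.21° = 84.79°.

84.8°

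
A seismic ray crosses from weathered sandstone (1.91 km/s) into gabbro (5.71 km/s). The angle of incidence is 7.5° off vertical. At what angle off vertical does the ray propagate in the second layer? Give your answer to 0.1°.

Snell's law: sin θ₂ = (V₂/V₁)·sin θ₁ = (5.71/1.91)·sin 7.5° = 0.3902.
θ₂ = arcsin 0.3902 = 22.97° from the normal.

23.0°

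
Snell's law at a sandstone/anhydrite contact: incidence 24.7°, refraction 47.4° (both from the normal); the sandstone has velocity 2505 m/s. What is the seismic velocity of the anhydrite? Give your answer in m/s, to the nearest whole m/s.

sin 24.7° = 0.4179; sin 47.4° = 0.7361.
V₂ = V₁·(sin θ₂/sin θ₁) = 2505·(0.7361/0.4179) = 4412.70 m/s.

4413 m/s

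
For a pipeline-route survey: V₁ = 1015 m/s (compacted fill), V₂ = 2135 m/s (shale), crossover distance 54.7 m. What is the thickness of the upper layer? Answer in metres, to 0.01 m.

16.31 m

h = (x_cross/2)·√((V₂−V₁)/(V₂+V₁)).
(V₂−V₁)/(V₂+V₁) = (2135−1015)/(2135+1015) = 0.3556; √ = 0.5963.
h = (54.7/2)·0.5963 = 16.31 m.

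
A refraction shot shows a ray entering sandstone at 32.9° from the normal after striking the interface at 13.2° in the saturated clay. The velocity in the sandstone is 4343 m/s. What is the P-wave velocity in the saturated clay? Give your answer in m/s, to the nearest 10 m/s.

Snell's law: sin 13.2°/V₁ = sin 32.9°/V₂.
V₁ = V₂·sin 13.2°/sin 32.9° = 4343 × 0.4204 = 1825.80 m/s.

1830 m/s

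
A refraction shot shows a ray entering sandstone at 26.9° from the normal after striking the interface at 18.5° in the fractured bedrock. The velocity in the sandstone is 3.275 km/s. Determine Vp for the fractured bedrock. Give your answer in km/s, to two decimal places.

2.30 km/s

Snell's law: sin 18.5°/V₁ = sin 26.9°/V₂.
V₁ = V₂·sin 18.5°/sin 26.9° = 3.275 × 0.7013 = 2.30 km/s.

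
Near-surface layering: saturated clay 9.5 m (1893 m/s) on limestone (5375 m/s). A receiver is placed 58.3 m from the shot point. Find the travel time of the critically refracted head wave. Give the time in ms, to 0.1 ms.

θ_c = arcsin(V₁/V₂) = arcsin(1893/5375) = 20.62°, cos θ_c = 0.9359.
Intercept time tᵢ = 2h cos θ_c / V₁ = 2·9.5·0.9359/1893 = 0.00939 s.
t = x/V₂ + tᵢ = 58.3/5375 + 0.00939 = 0.02024 s.

20.2 ms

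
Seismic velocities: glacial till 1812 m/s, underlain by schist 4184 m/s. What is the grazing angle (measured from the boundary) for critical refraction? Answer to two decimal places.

Critical incidence: sin θ_c = V₁/V₂ = 1812/4184 = 0.4331.
θ_c = arcsin 0.4331 = 25.66°.
Measured from the interface: 90° − 25.66° = 64.34°.

64.34°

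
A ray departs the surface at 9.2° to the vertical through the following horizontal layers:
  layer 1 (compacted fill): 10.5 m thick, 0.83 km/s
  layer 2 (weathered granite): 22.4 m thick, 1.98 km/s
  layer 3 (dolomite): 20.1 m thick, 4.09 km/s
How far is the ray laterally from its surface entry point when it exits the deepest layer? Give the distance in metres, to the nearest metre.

37 m

p = sin θ₁/V₁ = sin 9.2°/0.83 = 1.9263e-01 s/km is conserved through the stack.
Layer 1: θ = 9.20°; offset = 10.5·tan 9.20° = 1.701 m.
Layer 2: sin θ = p·1.98 = 0.3814 → θ = 22.42°; offset = 22.4·tan 22.42° = 9.242 m.
Layer 3: sin θ = p·4.09 = 0.7878 → θ = 51.98°; offset = 20.1·tan 51.98° = 25.713 m.
Summing the layer offsets gives 36.656 m.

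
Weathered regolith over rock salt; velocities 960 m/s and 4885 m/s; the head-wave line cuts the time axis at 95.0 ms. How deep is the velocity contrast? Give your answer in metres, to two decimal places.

h = tᵢ·V₁·V₂ / (2·√(V₂²−V₁²)).
√(V₂²−V₁²) = √(4885² − 960²) = 4789.7 m/s.
h = 0.095 s × 960 × 4885 / (2 × 4789.7) = 46.51 m.

46.51 m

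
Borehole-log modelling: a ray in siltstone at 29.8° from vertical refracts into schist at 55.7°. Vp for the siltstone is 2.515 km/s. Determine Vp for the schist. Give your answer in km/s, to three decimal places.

4.181 km/s

Snell's law: sin 29.8°/V₁ = sin 55.7°/V₂.
V₂ = V₁·sin 55.7°/sin 29.8° = 2.515 × 1.6623 = 4.181 km/s.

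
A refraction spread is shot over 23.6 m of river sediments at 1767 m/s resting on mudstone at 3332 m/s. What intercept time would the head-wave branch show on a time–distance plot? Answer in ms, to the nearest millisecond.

23 ms

tᵢ = 2h·√(V₂²−V₁²)/(V₁V₂).
√(V₂²−V₁²) = √(3332²−1767²) = 2824.9 m/s.
tᵢ = 2·23.6·2824.9/(1767·3332) = 0.02265 s.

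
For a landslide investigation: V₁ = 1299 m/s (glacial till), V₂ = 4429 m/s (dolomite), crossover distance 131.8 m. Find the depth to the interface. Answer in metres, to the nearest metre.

49 m

x_cross = 2h·√((V₂+V₁)/(V₂−V₁)) → h = x_cross / (2·√((V₂+V₁)/(V₂−V₁))).
√((V₂+V₁)/(V₂−V₁)) = √((4429+1299)/(4429−1299)) = 1.3528.
h = 131.8 / (2·1.3528) = 48.71 m.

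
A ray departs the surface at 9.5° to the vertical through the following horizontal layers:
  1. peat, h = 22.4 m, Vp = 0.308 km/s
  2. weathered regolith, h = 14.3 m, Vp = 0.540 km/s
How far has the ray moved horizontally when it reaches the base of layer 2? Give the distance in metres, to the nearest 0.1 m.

Apply Snell's law at each interface; in layer i the horizontal offset is hᵢ·tan θᵢ.
Layer 1: θ = 9.50°; offset = 22.4·tan 9.50° = 3.748 m.
Layer 2: sin θ = 0.540·sin 9.5°/0.308 = 0.2894, θ = 16.82°; offset = 14.3·tan 16.82° = 4.323 m.
Σ offsets = 8.071 m.

8.1 m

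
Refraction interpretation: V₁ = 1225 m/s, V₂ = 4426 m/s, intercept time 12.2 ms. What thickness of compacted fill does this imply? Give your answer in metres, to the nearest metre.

h = tᵢ·V₁·V₂ / (2·√(V₂²−V₁²)).
√(V₂²−V₁²) = √(4426² − 1225²) = 4253.1 m/s.
h = 0.0122 s × 1225 × 4426 / (2 × 4253.1) = 7.78 m.

8 m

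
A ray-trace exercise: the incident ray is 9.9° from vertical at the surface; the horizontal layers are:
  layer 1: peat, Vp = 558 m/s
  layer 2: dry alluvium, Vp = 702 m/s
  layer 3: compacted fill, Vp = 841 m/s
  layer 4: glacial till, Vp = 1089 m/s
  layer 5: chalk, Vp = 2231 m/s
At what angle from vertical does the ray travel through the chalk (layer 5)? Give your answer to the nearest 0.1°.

Ray parameter p = sin 9.9° / 558 = 3.0812e-04 s/m.
sin θ_5 = p·V_5 = 3.0812e-04 × 2231 = 0.6874.
θ_5 = arcsin 0.6874 = 43.43°.

43.4°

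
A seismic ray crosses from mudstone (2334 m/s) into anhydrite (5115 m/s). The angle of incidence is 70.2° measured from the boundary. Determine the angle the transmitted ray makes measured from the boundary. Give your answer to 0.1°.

Angle from the normal: 90° − 70.2° = 19.8°.
sin θ₁/V₁ = sin θ₂/V₂ ⇒ sin θ₂ = 5115·sin 19.8°/2334 = 5115·0.3387/2334 = 0.7423.
θ₂ = arcsin 0.7423 = 47.93° from the normal.
From the interface: 90° − 47.93° = 42.07°.

42.1°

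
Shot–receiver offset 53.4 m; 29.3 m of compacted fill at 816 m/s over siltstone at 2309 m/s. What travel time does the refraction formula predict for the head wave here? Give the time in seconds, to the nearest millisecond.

0.090 s

t = x/V₂ + 2h·√(V₂²−V₁²)/(V₁V₂).
√(V₂²−V₁²) = √(2309²−816²) = 2160.0 m/s; delay term = 2·29.3·2160.0/(816·2309) = 0.06718 s.
t = 53.4/2309 + 0.06718 = 0.09031 s.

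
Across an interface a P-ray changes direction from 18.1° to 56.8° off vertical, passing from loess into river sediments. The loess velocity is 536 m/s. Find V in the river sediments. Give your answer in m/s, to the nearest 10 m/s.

1440 m/s

Snell's law: sin 18.1°/V₁ = sin 56.8°/V₂.
V₂ = V₁·sin 56.8°/sin 18.1° = 536 × 2.6934 = 1443.64 m/s.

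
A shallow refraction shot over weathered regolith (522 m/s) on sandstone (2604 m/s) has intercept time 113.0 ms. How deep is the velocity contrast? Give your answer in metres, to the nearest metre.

30 m

h = tᵢ·V₁·V₂ / (2·√(V₂²−V₁²)).
√(V₂²−V₁²) = √(2604² − 522²) = 2551.1 m/s.
h = 0.113 s × 522 × 2604 / (2 × 2551.1) = 30.10 m.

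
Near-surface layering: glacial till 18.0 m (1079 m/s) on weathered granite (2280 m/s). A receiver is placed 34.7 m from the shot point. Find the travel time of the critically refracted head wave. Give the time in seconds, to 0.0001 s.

0.0446 s

t = x/V₂ + 2h·√(V₂²−V₁²)/(V₁V₂).
√(V₂²−V₁²) = √(2280²−1079²) = 2008.5 m/s; delay term = 2·18.0·2008.5/(1079·2280) = 0.02939 s.
t = 34.7/2280 + 0.02939 = 0.04461 s.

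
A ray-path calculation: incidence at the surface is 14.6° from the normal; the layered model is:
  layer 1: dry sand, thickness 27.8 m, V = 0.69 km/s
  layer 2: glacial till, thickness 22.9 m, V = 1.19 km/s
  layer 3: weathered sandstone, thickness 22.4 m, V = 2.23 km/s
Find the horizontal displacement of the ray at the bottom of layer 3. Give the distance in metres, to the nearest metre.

Apply Snell's law at each interface; in layer i the horizontal offset is hᵢ·tan θᵢ.
Layer 1: θ = 14.60°; offset = 27.8·tan 14.60° = 7.241 m.
Layer 2: sin θ = 1.19·sin 14.6°/0.69 = 0.4347, θ = 25.77°; offset = 22.9·tan 25.77° = 11.055 m.
Layer 3: sin θ = 2.23·sin 14.6°/0.69 = 0.8147, θ = 54.55°; offset = 22.4·tan 54.55° = 31.466 m.
Total horizontal offset = 49.762 m.

50 m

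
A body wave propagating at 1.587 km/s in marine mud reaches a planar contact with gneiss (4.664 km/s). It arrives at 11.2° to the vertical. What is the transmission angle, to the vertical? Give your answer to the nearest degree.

Snell's law: sin θ₂ = (V₂/V₁)·sin θ₁ = (4.664/1.587)·sin 11.2° = 0.5708.
θ₂ = sin⁻¹(0.5708) = 34.81° (from vertical).

35°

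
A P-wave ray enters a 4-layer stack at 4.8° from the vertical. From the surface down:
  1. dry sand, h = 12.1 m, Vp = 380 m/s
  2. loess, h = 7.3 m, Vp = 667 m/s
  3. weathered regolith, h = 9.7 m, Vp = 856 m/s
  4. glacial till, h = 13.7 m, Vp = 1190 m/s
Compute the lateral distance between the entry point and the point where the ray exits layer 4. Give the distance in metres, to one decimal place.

7.7 m

Apply Snell's law at each interface; in layer i the horizontal offset is hᵢ·tan θᵢ.
Layer 1: θ = 4.80°; offset = 12.1·tan 4.80° = 1.016 m.
Layer 2: sin θ = 667·sin 4.8°/380 = 0.1469, θ = 8.45°; offset = 7.3·tan 8.45° = 1.084 m.
Layer 3: sin θ = 856·sin 4.8°/380 = 0.1885, θ = 10.86°; offset = 9.7·tan 10.86° = 1.862 m.
Layer 4: sin θ = 1190·sin 4.8°/380 = 0.2620, θ = 15.19°; offset = 13.7·tan 15.19° = 3.720 m.
Total horizontal offset = 7.682 m.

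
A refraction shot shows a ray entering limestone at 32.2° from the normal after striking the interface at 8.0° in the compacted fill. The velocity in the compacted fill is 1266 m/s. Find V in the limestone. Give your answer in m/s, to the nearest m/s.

Snell's law: sin 8.0°/V₁ = sin 32.2°/V₂.
V₂ = V₁·sin 32.2°/sin 8.0° = 1266 × 3.8289 = 4847.35 m/s.

4847 m/s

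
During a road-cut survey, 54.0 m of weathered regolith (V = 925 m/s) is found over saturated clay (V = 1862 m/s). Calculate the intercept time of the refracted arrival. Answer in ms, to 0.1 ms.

101.3 ms

tᵢ = 2h·√(V₂²−V₁²)/(V₁V₂).
√(V₂²−V₁²) = √(1862²−925²) = 1616.0 m/s.
tᵢ = 2·54.0·1616.0/(925·1862) = 0.10133 s.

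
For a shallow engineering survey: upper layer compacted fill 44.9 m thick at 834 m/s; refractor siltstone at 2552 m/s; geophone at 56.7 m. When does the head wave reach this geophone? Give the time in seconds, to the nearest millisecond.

t = x/V₂ + 2h·√(V₂²−V₁²)/(V₁V₂).
√(V₂²−V₁²) = √(2552²−834²) = 2411.9 m/s; delay term = 2·44.9·2411.9/(834·2552) = 0.10176 s.
t = 56.7/2552 + 0.10176 = 0.12398 s.

0.124 s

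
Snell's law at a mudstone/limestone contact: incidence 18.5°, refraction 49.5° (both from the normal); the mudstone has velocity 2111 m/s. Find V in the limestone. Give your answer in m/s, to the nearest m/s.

5059 m/s

Snell's law: sin 18.5°/V₁ = sin 49.5°/V₂.
V₂ = V₁·sin 49.5°/sin 18.5° = 2111 × 2.3965 = 5058.91 m/s.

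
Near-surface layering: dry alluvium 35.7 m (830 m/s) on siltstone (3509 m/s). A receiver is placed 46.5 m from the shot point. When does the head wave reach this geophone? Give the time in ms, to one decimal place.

θ_c = arcsin(V₁/V₂) = arcsin(830/3509) = 13.68°, cos θ_c = 0.9716.
Intercept time tᵢ = 2h cos θ_c / V₁ = 2·35.7·0.9716/830 = 0.08358 s.
t = x/V₂ + tᵢ = 46.5/3509 + 0.08358 = 0.09683 s.

96.8 ms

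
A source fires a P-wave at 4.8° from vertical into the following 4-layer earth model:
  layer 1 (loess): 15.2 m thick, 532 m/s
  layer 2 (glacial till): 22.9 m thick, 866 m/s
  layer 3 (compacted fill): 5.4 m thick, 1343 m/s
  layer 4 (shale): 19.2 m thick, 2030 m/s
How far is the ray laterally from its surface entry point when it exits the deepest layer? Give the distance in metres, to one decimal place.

12.1 m

Ray parameter p = sin 4.8° / 532 m/s = 1.5729e-04 s/m.
Layer 1: θ = 4.80°; offset = 15.2·tan 4.80° = 1.276 m.
Layer 2: sin θ = p·866 = 0.1362 → θ = 7.83°; offset = 22.9·tan 7.83° = 3.149 m.
Layer 3: sin θ = p·1343 = 0.2112 → θ = 12.19°; offset = 5.4·tan 12.19° = 1.167 m.
Layer 4: sin θ = p·2030 = 0.3193 → θ = 18.62°; offset = 19.2·tan 18.62° = 6.469 m.
Σ offsets = 12.061 m.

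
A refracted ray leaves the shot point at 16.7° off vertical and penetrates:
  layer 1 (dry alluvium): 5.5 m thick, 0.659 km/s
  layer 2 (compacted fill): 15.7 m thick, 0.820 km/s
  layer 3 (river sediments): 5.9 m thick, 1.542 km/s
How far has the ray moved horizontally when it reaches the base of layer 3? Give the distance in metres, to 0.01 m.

13.02 m

p = sin θ₁/V₁ = sin 16.7°/0.659 = 4.3606e-01 s/km is conserved through the stack.
Layer 1: θ = 16.70°; offset = 5.5·tan 16.70° = 1.6501 m.
Layer 2: sin θ = p·0.820 = 0.3576 → θ = 20.95°; offset = 15.7·tan 20.95° = 6.0112 m.
Layer 3: sin θ = p·1.542 = 0.6724 → θ = 42.25°; offset = 5.9·tan 42.25° = 5.3596 m.
Σ offsets = 13.0209 m.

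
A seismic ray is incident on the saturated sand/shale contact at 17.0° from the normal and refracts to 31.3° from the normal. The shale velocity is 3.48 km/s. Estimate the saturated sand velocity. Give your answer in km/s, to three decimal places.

1.958 km/s

sin 17.0° = 0.2924; sin 31.3° = 0.5195.
V₁ = V₂·(sin θ₁/sin θ₂) = 3.48·(0.2924/0.5195) = 1.958 km/s.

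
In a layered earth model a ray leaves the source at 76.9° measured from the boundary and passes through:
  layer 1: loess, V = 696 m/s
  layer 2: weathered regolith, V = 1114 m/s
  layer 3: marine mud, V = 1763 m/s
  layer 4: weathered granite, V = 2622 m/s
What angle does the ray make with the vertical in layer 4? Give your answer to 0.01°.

58.63°

From the normal: θ₁ = 90° − 76.9° = 13.1°.
Ray parameter p = sin 13.1° / 696 = 3.2565e-04 s/m.
sin θ_4 = p·V_4 = 3.2565e-04 × 2622 = 0.8539.
θ_4 = arcsin 0.8539 = 58.63°.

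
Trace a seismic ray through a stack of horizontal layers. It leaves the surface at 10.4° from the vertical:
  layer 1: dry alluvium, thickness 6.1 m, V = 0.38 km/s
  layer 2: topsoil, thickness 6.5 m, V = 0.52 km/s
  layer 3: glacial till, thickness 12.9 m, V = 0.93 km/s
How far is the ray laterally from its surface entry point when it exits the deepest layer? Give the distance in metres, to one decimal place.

9.1 m

p = sin θ₁/V₁ = sin 10.4°/0.38 = 4.7505e-01 s/km is conserved through the stack.
Layer 1: θ = 10.40°; offset = 6.1·tan 10.40° = 1.120 m.
Layer 2: sin θ = p·0.52 = 0.2470 → θ = 14.30°; offset = 6.5·tan 14.30° = 1.657 m.
Layer 3: sin θ = p·0.93 = 0.4418 → θ = 26.22°; offset = 12.9·tan 26.22° = 6.353 m.
Σ offsets = 9.129 m.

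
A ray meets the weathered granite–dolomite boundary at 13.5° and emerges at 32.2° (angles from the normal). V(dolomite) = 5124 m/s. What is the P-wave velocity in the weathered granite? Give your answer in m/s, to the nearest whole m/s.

Snell's law: sin 13.5°/V₁ = sin 32.2°/V₂.
V₁ = V₂·sin 13.5°/sin 32.2° = 5124 × 0.4381 = 2244.75 m/s.

2245 m/s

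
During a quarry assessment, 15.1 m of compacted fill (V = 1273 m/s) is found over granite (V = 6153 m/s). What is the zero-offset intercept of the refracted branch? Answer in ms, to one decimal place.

23.2 ms

θ_c = arcsin(V₁/V₂) = arcsin(1273/6153) = 11.94°; cos θ_c = 0.9784.
tᵢ = 2h·cos θ_c / V₁ = 2·15.1·0.9784 / 1273 = 0.02321 s.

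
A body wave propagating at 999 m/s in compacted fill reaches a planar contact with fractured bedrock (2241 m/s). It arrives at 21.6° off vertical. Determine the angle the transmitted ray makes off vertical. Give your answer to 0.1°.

Snell's law: sin θ₂ = (V₂/V₁)·sin θ₁ = (2241/999)·sin 21.6° = 0.8258.
θ₂ = arcsin 0.8258 = 55.67° from the normal.

55.7°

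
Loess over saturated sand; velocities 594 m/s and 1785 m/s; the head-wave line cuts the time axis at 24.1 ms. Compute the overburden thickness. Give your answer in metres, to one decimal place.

7.6 m

θ_c = arcsin(594/1785) = 19.44°; cos θ_c = 0.9430.
tᵢ = 2h cos θ_c/V₁ ⇒ h = tᵢ·V₁/(2 cos θ_c) = 0.0241·594/(2·0.9430) = 7.59 m.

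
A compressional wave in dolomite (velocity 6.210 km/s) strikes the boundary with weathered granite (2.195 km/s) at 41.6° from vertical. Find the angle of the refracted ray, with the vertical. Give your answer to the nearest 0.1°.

13.6°

Snell's law: sin θ₂ = (V₂/V₁)·sin θ₁ = (2.195/6.210)·sin 41.6° = 0.2347.
θ₂ = sin⁻¹(0.2347) = 13.57° (from vertical).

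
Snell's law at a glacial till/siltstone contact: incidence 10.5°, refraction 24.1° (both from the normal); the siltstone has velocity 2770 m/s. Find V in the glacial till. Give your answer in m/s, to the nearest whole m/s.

1236 m/s

sin 10.5° = 0.1822; sin 24.1° = 0.4083.
V₁ = V₂·(sin θ₁/sin θ₂) = 2770·(0.1822/0.4083) = 1236.23 m/s.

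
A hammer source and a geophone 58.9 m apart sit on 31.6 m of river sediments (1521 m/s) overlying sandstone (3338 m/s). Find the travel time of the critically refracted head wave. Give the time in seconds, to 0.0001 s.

t = x/V₂ + 2h·√(V₂²−V₁²)/(V₁V₂).
√(V₂²−V₁²) = √(3338²−1521²) = 2971.3 m/s; delay term = 2·31.6·2971.3/(1521·3338) = 0.03699 s.
t = 58.9/3338 + 0.03699 = 0.05463 s.

0.0546 s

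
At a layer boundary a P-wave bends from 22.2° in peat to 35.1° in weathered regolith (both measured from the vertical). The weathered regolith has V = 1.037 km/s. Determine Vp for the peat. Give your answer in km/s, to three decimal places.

0.681 km/s

Snell's law: sin 22.2°/V₁ = sin 35.1°/V₂.
V₁ = V₂·sin 22.2°/sin 35.1° = 1.037 × 0.6571 = 0.681 km/s.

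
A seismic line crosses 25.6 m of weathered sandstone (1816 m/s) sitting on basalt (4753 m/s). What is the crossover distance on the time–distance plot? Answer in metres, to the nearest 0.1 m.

θ_c = arcsin(1816/4753) = 22.46°, so cos θ_c = 0.9241 and tᵢ = 2h cos θ_c/V₁ = 0.0261 s.
At crossover x/V₁ = x/V₂ + tᵢ ⇒ x = tᵢ/(1/V₁ − 1/V₂) = 0.02605/(5.5066e-04 − 2.1039e-04) = 76.57 m.

76.6 m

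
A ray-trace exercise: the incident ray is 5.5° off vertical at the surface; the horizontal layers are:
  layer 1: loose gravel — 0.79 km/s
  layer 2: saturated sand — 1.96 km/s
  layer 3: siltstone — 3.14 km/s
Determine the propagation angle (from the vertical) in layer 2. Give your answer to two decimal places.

13.76°

Snell's law across each interface conserves sin θ / V, so sin θ_2 = V_2·sin θ₁/V₁.
sin θ_2 = 1.96 × sin 5.5° / 0.79 = 0.2378.
θ_2 = arcsin 0.2378 = 13.76°.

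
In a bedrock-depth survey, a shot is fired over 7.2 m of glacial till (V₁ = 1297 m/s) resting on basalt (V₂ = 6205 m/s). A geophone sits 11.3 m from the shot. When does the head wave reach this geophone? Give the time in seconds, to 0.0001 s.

0.0127 s

t = x/V₂ + 2h·√(V₂²−V₁²)/(V₁V₂).
√(V₂²−V₁²) = √(6205²−1297²) = 6067.9 m/s; delay term = 2·7.2·6067.9/(1297·6205) = 0.01086 s.
t = 11.3/6205 + 0.01086 = 0.01268 s.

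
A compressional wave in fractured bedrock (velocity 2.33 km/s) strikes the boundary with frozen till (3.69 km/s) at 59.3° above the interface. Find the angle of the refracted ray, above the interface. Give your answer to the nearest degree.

36°

Convert to the normal: θ₁ = 90° − 59.3° = 30.7°.
Snell's law: sin θ₂ = (V₂/V₁)·sin θ₁ = (3.69/2.33)·sin 30.7° = 0.8085.
θ₂ = sin⁻¹(0.8085) = 53.95° (from vertical).
From the interface: 90° − 53.95° = 36.05°.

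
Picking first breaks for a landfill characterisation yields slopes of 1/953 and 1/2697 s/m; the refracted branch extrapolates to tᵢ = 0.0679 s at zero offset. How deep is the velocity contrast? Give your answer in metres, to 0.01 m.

h = tᵢ·V₁·V₂ / (2·√(V₂²−V₁²)).
√(V₂²−V₁²) = √(2697² − 953²) = 2523.0 m/s.
h = 0.0679 s × 953 × 2697 / (2 × 2523.0) = 34.59 m.

34.59 m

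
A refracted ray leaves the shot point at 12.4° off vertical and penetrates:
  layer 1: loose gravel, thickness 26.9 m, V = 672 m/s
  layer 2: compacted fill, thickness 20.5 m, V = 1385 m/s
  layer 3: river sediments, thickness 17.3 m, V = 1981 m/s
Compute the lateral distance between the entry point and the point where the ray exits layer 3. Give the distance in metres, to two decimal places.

Ray parameter p = sin 12.4° / 672 m/s = 3.1955e-04 s/m.
Layer 1: θ = 12.40°; offset = 26.9·tan 12.40° = 5.9143 m.
Layer 2: sin θ = p·1385 = 0.4426 → θ = 26.27°; offset = 20.5·tan 26.27° = 10.1175 m.
Layer 3: sin θ = p·1981 = 0.6330 → θ = 39.27°; offset = 17.3·tan 39.27° = 14.1465 m.
Σ offsets = 30.1784 m.

30.18 m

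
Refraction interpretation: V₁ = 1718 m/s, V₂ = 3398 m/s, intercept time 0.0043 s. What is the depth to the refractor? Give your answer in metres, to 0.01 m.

h = tᵢ·V₁·V₂ / (2·√(V₂²−V₁²)).
√(V₂²−V₁²) = √(3398² − 1718²) = 2931.7 m/s.
h = 0.0043 s × 1718 × 3398 / (2 × 2931.7) = 4.28 m.

4.28 m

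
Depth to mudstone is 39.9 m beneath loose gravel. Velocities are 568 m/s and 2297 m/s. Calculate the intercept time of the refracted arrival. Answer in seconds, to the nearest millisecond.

tᵢ = 2h·√(V₂²−V₁²)/(V₁V₂).
√(V₂²−V₁²) = √(2297²−568²) = 2225.7 m/s.
tᵢ = 2·39.9·2225.7/(568·2297) = 0.13613 s.

0.136 s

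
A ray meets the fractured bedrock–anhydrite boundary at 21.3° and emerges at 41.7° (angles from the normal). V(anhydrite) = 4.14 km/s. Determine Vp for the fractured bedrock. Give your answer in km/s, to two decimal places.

Snell's law: sin 21.3°/V₁ = sin 41.7°/V₂.
V₁ = V₂·sin 21.3°/sin 41.7° = 4.14 × 0.5461 = 2.26 km/s.

2.26 km/s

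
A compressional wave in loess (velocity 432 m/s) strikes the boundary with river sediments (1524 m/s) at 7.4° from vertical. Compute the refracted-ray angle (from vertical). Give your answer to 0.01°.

sin θ₁/V₁ = sin θ₂/V₂ ⇒ sin θ₂ = 1524·sin 7.4°/432 = 1524·0.1288/432 = 0.4544.
θ₂ = arcsin 0.4544 = 27.02° from the normal.

27.02°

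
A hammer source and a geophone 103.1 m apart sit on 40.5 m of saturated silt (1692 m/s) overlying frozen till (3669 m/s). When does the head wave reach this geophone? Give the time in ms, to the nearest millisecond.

71 ms

t = x/V₂ + 2h·√(V₂²−V₁²)/(V₁V₂).
√(V₂²−V₁²) = √(3669²−1692²) = 3255.6 m/s; delay term = 2·40.5·3255.6/(1692·3669) = 0.04248 s.
t = 103.1/3669 + 0.04248 = 0.07058 s.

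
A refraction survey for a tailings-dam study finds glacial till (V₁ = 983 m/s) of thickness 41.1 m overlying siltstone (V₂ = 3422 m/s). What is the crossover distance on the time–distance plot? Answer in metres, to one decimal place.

θ_c = arcsin(983/3422) = 16.69°, so cos θ_c = 0.9579 and tᵢ = 2h cos θ_c/V₁ = 0.0801 s.
At crossover x/V₁ = x/V₂ + tᵢ ⇒ x = tᵢ/(1/V₁ − 1/V₂) = 0.08010/(1.0173e-03 − 2.9223e-04) = 110.47 m.

110.5 m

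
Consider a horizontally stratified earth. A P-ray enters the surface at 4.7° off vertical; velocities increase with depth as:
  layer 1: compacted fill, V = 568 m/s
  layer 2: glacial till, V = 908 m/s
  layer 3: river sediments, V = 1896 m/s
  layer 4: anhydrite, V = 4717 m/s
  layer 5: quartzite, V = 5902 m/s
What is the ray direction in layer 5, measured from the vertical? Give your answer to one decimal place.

Snell's law across each interface conserves sin θ / V, so sin θ_5 = V_5·sin θ₁/V₁.
sin θ_5 = 5902 × sin 4.7° / 568 = 0.8514.
θ_5 = arcsin 0.8514 = 58.37°.

58.4°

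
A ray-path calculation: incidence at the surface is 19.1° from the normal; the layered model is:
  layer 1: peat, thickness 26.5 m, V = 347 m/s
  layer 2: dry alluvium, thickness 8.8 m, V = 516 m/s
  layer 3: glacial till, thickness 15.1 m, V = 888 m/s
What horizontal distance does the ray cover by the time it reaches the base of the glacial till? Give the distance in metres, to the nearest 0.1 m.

37.2 m

p = sin θ₁/V₁ = sin 19.1°/347 = 9.4299e-04 s/m is conserved through the stack.
Layer 1: θ = 19.10°; offset = 26.5·tan 19.10° = 9.176 m.
Layer 2: sin θ = p·516 = 0.4866 → θ = 29.12°; offset = 8.8·tan 29.12° = 4.901 m.
Layer 3: sin θ = p·888 = 0.8374 → θ = 56.86°; offset = 15.1·tan 56.86° = 23.132 m.
Total horizontal offset = 37.209 m.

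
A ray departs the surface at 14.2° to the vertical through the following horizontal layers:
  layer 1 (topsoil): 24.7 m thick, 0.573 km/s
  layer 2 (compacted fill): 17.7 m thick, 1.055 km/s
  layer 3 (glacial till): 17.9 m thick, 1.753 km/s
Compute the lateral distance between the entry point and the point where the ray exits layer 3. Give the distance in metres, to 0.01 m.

35.54 m

Apply Snell's law at each interface; in layer i the horizontal offset is hᵢ·tan θᵢ.
Layer 1: θ = 14.20°; offset = 24.7·tan 14.20° = 6.2501 m.
Layer 2: sin θ = 1.055·sin 14.2°/0.573 = 0.4517, θ = 26.85°; offset = 17.7·tan 26.85° = 8.9603 m.
Layer 3: sin θ = 1.753·sin 14.2°/0.573 = 0.7505, θ = 48.63°; offset = 17.9·tan 48.63° = 20.3263 m.
Σ offsets = 35.5367 m.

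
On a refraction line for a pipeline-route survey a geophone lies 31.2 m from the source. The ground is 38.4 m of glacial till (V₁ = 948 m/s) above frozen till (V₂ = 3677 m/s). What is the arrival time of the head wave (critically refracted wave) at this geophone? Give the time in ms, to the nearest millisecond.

θ_c = arcsin(V₁/V₂) = arcsin(948/3677) = 14.94°, cos θ_c = 0.9662.
Intercept time tᵢ = 2h cos θ_c / V₁ = 2·38.4·0.9662/948 = 0.07827 s.
t = x/V₂ + tᵢ = 31.2/3677 + 0.07827 = 0.08676 s.

87 ms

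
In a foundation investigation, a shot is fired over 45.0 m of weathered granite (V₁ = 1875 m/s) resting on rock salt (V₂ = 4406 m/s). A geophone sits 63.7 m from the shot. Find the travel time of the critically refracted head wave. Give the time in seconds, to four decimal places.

θ_c = arcsin(V₁/V₂) = arcsin(1875/4406) = 25.19°, cos θ_c = 0.9049.
Intercept time tᵢ = 2h cos θ_c / V₁ = 2·45.0·0.9049/1875 = 0.04344 s.
t = x/V₂ + tᵢ = 63.7/4406 + 0.04344 = 0.05789 s.

0.0579 s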